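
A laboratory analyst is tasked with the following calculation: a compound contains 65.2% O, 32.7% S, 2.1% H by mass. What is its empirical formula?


Assume 100 g sample. Moles of each element:
  O: 65.2/16.0 = 4.075 mol
  S: 32.7/32.07 = 1.02 mol
  H: 2.1/1.008 = 2.083 mol
Divide by smallest (1.02):
  O: 4.075/1.02 = 4.0
  S: 1.02/1.02 = 1.0
  H: 2.083/1.02 = 2.04
Empirical formula: H2SO4

H2SO4


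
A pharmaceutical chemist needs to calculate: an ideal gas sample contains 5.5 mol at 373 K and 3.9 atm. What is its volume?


PV = nRT  (R = 0.08206 L·atm/(mol·K))
V = nRT/P = 5.5×0.08206×373/3.9
= 43.166 L

43.166 L


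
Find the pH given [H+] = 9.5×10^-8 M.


pH = -log10([H+]) = -log10(9.5×10^-8)
= 8 - log10(9.5)
= 8 - 0.98
= 7.02

7.02


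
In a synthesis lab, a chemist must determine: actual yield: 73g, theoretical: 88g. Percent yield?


% yield = actual/theoretical × 100
= 73/88 × 100
= 82.95%

82.95%


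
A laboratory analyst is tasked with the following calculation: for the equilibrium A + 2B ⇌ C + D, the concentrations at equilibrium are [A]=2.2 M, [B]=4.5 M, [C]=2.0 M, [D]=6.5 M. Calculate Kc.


Kc = [C][D]/([A][B]^2)
= (2.0^1 × 6.5^1)/(2.2^1 × 4.5^2)
= 13/44.55
= 0.2918

0.2918


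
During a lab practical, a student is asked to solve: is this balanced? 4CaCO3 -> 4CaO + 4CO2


Equation: 4CaCO3 -> 4CaO + 4CO2
Check atoms: C: 4=4, Ca: 4=4, O: 12=12
Balanced

Yes, balanced


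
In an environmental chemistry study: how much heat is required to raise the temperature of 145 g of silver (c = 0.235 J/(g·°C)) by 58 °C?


q = mcΔT = 145 × 0.235 × 58
= 1976.35 J

1976.35 J


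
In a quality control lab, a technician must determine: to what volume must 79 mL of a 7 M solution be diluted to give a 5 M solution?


C1V1 = C2V2
7 × 79 = 5 × V2
V2 = 553/5 = 110.6 mL

110.6 mL


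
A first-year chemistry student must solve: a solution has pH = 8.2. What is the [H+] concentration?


[H+] = 10^(-pH) = 10^(-8.2)
= 6.31×10^-9 M

6.31×10^-9 M


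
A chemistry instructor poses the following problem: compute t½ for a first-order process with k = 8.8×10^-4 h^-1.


t½ = ln2/k = 0.693147/(8.8×10^-4 h^-1)
= 787.7 h

787.7 h


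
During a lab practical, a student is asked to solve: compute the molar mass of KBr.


M(KBr) = 1×39.1 + 1×79.9
= 39.1 + 79.9
= 119.0 g/mol

119.0 g/mol


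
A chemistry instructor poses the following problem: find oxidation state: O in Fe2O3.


O is usually -2
Oxidation number: -2

-2


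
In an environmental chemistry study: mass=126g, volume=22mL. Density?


ρ = mass/volume
= 126/22
= 5.727 g/mL

5.727 g/mL


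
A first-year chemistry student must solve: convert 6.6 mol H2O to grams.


M(H2O) = 18.02 g/mol
mass = n × M = 6.6 × 18.02 = 118.93 g

118.93 g


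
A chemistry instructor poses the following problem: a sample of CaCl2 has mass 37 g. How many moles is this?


M(CaCl2) = 110.98 g/mol
n = mass/M = 37/110.98 = 0.3334 mol

0.3334 mol


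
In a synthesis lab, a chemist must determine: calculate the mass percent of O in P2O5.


M(P2O5) = 2×30.97 + 5×16.0 = 141.94 g/mol
Mass of O = 5 × 16.0 = 80.00 g/mol
% O = 80.00/141.94 × 100 = 56.36%

56.36%


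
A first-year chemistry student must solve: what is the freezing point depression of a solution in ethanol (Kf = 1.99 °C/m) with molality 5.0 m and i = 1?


ΔTf = Kf × m × i
= 1.99 × 5.0 × 1
= 9.95 °C

9.95 °C


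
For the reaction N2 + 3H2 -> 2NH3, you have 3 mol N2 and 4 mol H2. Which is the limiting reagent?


Mole ratio available / coefficient:
  N2: 3/1 = 3.000
  H2: 4/3 = 1.333
Smaller ratio is limiting.

H2


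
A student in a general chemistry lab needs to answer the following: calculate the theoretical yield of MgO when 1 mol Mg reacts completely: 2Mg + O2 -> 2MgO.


Mole ratio MgO:Mg = 2:2
n(MgO) = 1 × 2/2 = 1.000 mol
mass = 1.000 × 40.31 = 40.31 g

40.31 g


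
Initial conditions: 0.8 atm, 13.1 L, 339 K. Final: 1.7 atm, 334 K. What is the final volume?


P1V1/T1 = P2V2/T2
V2 = P1V1T2/(T1P2)
= 0.8×13.1×334/(339×1.7)
= 6.074 L

6.074 L


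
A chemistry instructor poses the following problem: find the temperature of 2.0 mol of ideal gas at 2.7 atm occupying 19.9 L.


PV = nRT  (R = 0.08206 L·atm/(mol·K))
T = PV/(nR) = 2.7×19.9/(2.0×0.08206)
= 53.73/0.164120
= 327.38 K

327.38 K


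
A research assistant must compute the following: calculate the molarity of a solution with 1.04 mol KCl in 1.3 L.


M = n/V = 1.04/1.3 = 0.800 mol/L

0.800 M


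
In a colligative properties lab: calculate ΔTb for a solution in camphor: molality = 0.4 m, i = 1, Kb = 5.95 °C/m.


ΔTb = Kb × m × i
= 5.95 × 0.4 × 1
= 2.38 °C

2.38 °C


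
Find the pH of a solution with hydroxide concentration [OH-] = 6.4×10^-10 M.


pOH = -log10([OH-]) = -log10(6.4×10^-10)
= 10 - log10(6.4) = 9.19
pH = 14 - pOH = 14 - 9.19 = 4.81

4.81


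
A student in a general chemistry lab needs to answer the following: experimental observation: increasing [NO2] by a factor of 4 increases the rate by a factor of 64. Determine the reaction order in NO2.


rate ∝ [NO2]^n
4^n = 64 → n = 3
Order in NO2: 3

3


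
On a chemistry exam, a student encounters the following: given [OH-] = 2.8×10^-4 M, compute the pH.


pOH = -log10([OH-]) = -log10(2.8×10^-4)
= 4 - log10(2.8) = 3.55
pH = 14 - pOH = 14 - 3.55 = 10.45

10.45


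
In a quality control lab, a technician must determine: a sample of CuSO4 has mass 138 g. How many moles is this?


M(CuSO4) = 159.62 g/mol
n = mass/M = 138/159.62 = 0.8646 mol

0.8646 mol


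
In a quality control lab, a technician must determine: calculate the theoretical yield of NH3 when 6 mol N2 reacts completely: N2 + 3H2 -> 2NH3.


Mole ratio NH3:N2 = 2:1
n(NH3) = 6 × 2/1 = 12.000 mol
mass = 12.000 × 17.03 = 204.36 g

204.36 g


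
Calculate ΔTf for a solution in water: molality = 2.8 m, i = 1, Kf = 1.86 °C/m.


ΔTf = Kf × m × i
= 1.86 × 2.8 × 1
= 5.208 °C

5.208 °C


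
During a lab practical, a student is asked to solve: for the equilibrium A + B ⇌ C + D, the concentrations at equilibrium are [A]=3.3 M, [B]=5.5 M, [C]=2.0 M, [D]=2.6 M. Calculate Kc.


Kc = [C][D]/([A][B])
= (2.0^1 × 2.6^1)/(3.3^1 × 5.5^1)
= 5.2/18.15
= 0.2865

0.2865


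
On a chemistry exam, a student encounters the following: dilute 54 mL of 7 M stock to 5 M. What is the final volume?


C1V1 = C2V2
7 × 54 = 5 × V2
V2 = 378/5 = 75.6 mL

75.6 mL


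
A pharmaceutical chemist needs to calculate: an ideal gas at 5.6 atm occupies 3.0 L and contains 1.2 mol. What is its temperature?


PV = nRT  (R = 0.08206 L·atm/(mol·K))
T = PV/(nR) = 5.6×3.0/(1.2×0.08206)
= 16.80/0.098472
= 170.61 K

170.61 K


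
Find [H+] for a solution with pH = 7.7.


[H+] = 10^(-pH) = 10^(-7.7)
= 2.0×10^-8 M

2.0×10^-8 M


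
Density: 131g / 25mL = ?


ρ = mass/volume
= 131/25
= 5.24 g/mL

5.24 g/mL


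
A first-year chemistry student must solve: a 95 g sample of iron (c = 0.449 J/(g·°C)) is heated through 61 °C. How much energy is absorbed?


q = mcΔT = 95 × 0.449 × 61
= 2601.96 J

2601.96 J


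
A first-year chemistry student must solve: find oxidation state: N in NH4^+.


x + 4(+1) = +1, so x = -3
Oxidation number: -3

-3


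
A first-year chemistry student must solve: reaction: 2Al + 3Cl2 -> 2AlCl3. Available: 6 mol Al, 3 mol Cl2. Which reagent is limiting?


Mole ratio available / coefficient:
  Al: 6/2 = 3.000
  Cl2: 3/3 = 1.000
Smaller ratio is limiting.

Cl2


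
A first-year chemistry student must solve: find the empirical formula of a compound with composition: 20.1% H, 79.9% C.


Assume 100 g sample. Moles of each element:
  H: 20.1/1.008 = 19.94 mol
  C: 79.9/12.01 = 6.653 mol
Divide by smallest (6.653):
  H: 19.94/6.653 = 3.0
  C: 6.653/6.653 = 1.0
Empirical formula: CH3

CH3


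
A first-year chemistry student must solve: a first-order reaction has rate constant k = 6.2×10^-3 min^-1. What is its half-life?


t½ = ln2/k = 0.693147/(6.2×10^-3 min^-1)
= 111.8 min

111.8 min


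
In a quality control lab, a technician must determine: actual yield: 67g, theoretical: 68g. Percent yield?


% yield = actual/theoretical × 100
= 67/68 × 100
= 98.53%

98.53%


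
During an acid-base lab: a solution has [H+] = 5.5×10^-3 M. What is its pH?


pH = -log10([H+]) = -log10(5.5×10^-3)
= 3 - log10(5.5)
= 3 - 0.74
= 2.26

2.26


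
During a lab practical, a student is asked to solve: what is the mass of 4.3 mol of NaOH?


M(NaOH) = 40.0 g/mol
mass = n × M = 4.3 × 40.0 = 172.00 g

172.00 g


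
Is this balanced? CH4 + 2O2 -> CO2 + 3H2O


Equation: CH4 + 2O2 -> CO2 + 3H2O
Check atoms: C: 1=1, H: 4≠6, O: 4≠5
Not balanced

No, not balanced


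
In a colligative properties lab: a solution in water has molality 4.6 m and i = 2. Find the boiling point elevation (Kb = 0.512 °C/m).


ΔTb = Kb × m × i
= 0.512 × 4.6 × 2
= 4.7104 °C

4.7104 °C


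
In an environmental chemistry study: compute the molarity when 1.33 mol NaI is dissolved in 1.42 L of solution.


M = n/V = 1.33/1.42 = 0.937 mol/L

0.937 M


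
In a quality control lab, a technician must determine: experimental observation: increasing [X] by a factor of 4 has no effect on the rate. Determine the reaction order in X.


rate ∝ [X]^n
rate ∝ [X]^0
Order in X: 0

0


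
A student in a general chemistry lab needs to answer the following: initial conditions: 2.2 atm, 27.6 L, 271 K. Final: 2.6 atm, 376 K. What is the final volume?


P1V1/T1 = P2V2/T2
V2 = P1V1T2/(T1P2)
= 2.2×27.6×376/(271×2.6)
= 32.402 L

32.402 L


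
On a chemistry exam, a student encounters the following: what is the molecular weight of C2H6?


M(C2H6) = 2×12.01 + 6×1.008
= 24.02 + 6.05
= 30.07 g/mol

30.07 g/mol


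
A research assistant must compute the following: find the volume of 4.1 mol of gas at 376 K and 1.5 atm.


PV = nRT  (R = 0.08206 L·atm/(mol·K))
V = nRT/P = 4.1×0.08206×376/1.5
= 84.336 L

84.336 L


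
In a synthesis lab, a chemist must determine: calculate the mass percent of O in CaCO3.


M(CaCO3) = 1×40.08 + 1×12.01 + 3×16.0 = 100.09 g/mol
Mass of O = 3 × 16.0 = 48.00 g/mol
% O = 48.00/100.09 × 100 = 47.96%

47.96%


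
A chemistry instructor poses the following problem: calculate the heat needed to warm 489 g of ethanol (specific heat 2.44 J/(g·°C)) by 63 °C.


q = mcΔT = 489 × 2.44 × 63
= 75169.08 J

75169.08 J


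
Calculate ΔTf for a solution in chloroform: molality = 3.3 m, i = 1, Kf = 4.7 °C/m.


ΔTf = Kf × m × i
= 4.7 × 3.3 × 1
= 15.51 °C

15.51 °C


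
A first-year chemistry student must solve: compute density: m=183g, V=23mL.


ρ = mass/volume
= 183/23
= 7.957 g/mL

7.957 g/mL


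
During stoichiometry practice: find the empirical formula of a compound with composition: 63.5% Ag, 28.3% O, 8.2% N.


Assume 100 g sample. Moles of each element:
  Ag: 63.5/107.87 = 0.589 mol
  O: 28.3/16.0 = 1.769 mol
  N: 8.2/14.01 = 0.585 mol
Divide by smallest (0.585):
  Ag: 0.589/0.585 = 1.01
  O: 1.769/0.585 = 3.02
  N: 0.585/0.585 = 1.0
Empirical formula: AgNO3

AgNO3


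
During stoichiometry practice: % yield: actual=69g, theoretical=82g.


% yield = actual/theoretical × 100
= 69/82 × 100
= 84.15%

84.15%


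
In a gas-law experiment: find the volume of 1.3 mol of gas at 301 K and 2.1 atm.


PV = nRT  (R = 0.08206 L·atm/(mol·K))
V = nRT/P = 1.3×0.08206×301/2.1
= 15.291 L

15.291 L


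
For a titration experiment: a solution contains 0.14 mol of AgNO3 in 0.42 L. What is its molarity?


M = n/V = 0.14/0.42 = 0.333 mol/L

0.333 M


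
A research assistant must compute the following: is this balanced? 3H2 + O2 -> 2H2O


Equation: 3H2 + O2 -> 2H2O
Check atoms: H: 6≠4, O: 2=2
Not balanced

No, not balanced


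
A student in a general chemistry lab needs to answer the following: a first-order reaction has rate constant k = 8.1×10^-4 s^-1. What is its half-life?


t½ = ln2/k = 0.693147/(8.1×10^-4 s^-1)
= 855.7 s

855.7 s


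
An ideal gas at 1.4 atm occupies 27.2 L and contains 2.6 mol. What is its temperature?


PV = nRT  (R = 0.08206 L·atm/(mol·K))
T = PV/(nR) = 1.4×27.2/(2.6×0.08206)
= 38.08/0.213356
= 178.48 K

178.48 K


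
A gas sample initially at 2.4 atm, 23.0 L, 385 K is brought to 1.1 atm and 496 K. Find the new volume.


P1V1/T1 = P2V2/T2
V2 = P1V1T2/(T1P2)
= 2.4×23.0×496/(385×1.1)
= 64.65 L

64.65 L


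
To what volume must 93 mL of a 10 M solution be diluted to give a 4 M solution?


C1V1 = C2V2
10 × 93 = 4 × V2
V2 = 930/4 = 232.5 mL

232.5 mL


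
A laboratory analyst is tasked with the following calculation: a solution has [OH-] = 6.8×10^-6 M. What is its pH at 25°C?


pOH = -log10([OH-]) = -log10(6.8×10^-6)
= 6 - log10(6.8) = 5.17
pH = 14 - pOH = 14 - 5.17 = 8.83

8.83


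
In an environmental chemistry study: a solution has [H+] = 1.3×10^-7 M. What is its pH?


pH = -log10([H+]) = -log10(1.3×10^-7)
= 7 - log10(1.3)
= 7 - 0.11
= 6.89

6.89


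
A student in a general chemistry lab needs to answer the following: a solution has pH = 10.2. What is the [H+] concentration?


[H+] = 10^(-pH) = 10^(-10.2)
= 6.31×10^-11 M

6.31×10^-11 M


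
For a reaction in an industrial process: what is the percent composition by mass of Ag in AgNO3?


M(AgNO3) = 1×107.87 + 1×14.01 + 3×16.0 = 169.88 g/mol
Mass of Ag = 1 × 107.87 = 107.87 g/mol
% Ag = 107.87/169.88 × 100 = 63.50%

63.50%


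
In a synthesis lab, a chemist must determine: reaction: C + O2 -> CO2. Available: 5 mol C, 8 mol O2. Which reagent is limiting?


Mole ratio available / coefficient:
  C: 5/1 = 5.000
  O2: 8/1 = 8.000
Smaller ratio is limiting.

C


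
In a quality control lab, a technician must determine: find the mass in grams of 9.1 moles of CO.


M(CO) = 28.01 g/mol
mass = n × M = 9.1 × 28.01 = 254.89 g

254.89 g


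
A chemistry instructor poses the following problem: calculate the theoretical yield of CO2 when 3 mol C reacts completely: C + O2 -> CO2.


Mole ratio CO2:C = 1:1
n(CO2) = 3 × 1/1 = 3.000 mol
mass = 3.000 × 44.01 = 132.03 g

132.03 g


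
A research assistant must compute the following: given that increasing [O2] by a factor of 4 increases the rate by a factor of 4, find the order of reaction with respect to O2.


rate ∝ [O2]^n
4^n = 4 → n = 1
Order in O2: 1

1


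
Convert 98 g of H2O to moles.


M(H2O) = 18.02 g/mol
n = mass/M = 98/18.02 = 5.4384 mol

5.4384 mol


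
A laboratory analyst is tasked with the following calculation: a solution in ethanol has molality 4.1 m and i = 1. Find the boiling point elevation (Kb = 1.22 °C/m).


ΔTb = Kb × m × i
= 1.22 × 4.1 × 1
= 5.002 °C

5.002 °C


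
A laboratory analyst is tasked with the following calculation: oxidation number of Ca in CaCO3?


Group 2 metal: +2
Oxidation number: +2

+2


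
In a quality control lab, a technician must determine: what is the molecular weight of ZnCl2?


M(ZnCl2) = 1×65.38 + 2×35.45
= 65.38 + 70.9
= 136.28 g/mol

136.28 g/mol


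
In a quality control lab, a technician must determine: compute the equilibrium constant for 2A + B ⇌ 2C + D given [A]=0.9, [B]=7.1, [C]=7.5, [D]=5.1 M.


Kc = [C]^2[D]/([A]^2[B])
= (7.5^2 × 5.1^1)/(0.9^2 × 7.1^1)
= 286.875/5.751
= 49.88

49.88


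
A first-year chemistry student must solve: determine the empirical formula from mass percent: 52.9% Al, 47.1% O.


Assume 100 g sample. Moles of each element:
  Al: 52.9/26.98 = 1.961 mol
  O: 47.1/16.0 = 2.944 mol
Divide by smallest (1.961):
  Al: 1.961/1.961 = 1.0
  O: 2.944/1.961 = 1.5
Multiply all ratios by 2 to obtain whole numbers.
Empirical formula: Al2O3

Al2O3


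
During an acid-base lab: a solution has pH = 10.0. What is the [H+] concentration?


[H+] = 10^(-pH) = 10^(-10.0)
= 1.0×10^-10 M

1.0×10^-10 M


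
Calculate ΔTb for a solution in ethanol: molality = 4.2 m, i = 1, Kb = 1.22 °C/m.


ΔTb = Kb × m × i
= 1.22 × 4.2 × 1
= 5.124 °C

5.124 °C


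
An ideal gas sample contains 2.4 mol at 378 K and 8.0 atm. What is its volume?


PV = nRT  (R = 0.08206 L·atm/(mol·K))
V = nRT/P = 2.4×0.08206×378/8.0
= 9.306 L

9.306 L


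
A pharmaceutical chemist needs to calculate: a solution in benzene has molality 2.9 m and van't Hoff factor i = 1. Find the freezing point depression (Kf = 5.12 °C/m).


ΔTf = Kf × m × i
= 5.12 × 2.9 × 1
= 14.848 °C

14.848 °C


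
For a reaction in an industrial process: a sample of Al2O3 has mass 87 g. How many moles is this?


M(Al2O3) = 101.96 g/mol
n = mass/M = 87/101.96 = 0.8533 mol

0.8533 mol


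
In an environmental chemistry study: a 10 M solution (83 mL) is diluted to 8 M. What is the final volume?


C1V1 = C2V2
10 × 83 = 8 × V2
V2 = 830/8 = 103.75 mL

103.75 mL


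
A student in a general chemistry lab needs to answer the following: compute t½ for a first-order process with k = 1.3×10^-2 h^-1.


t½ = ln2/k = 0.693147/(1.3×10^-2 h^-1)
= 53.32 h

53.32 h


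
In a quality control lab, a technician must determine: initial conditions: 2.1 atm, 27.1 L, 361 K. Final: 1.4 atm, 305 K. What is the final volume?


P1V1/T1 = P2V2/T2
V2 = P1V1T2/(T1P2)
= 2.1×27.1×305/(361×1.4)
= 34.344 L

34.344 L


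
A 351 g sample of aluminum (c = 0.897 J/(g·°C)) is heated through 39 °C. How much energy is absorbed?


q = mcΔT = 351 × 0.897 × 39
= 12279.03 J

12279.03 J


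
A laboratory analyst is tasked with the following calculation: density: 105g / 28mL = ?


ρ = mass/volume
= 105/28
= 3.75 g/mL

3.75 g/mL


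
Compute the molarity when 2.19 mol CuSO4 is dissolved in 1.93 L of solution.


M = n/V = 2.19/1.93 = 1.135 mol/L

1.135 M


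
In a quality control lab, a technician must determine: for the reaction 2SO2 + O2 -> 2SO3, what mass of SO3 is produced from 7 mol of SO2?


Mole ratio SO3:SO2 = 2:2
n(SO3) = 7 × 2/2 = 7.000 mol
mass = 7.000 × 80.07 = 560.49 g

560.49 g


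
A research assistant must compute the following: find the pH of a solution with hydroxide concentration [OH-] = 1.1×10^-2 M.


pOH = -log10([OH-]) = -log10(1.1×10^-2)
= 2 - log10(1.1) = 1.96
pH = 14 - pOH = 14 - 1.96 = 12.04

12.04


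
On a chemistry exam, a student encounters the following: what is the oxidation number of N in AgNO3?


(+1) + x + 3(-2) = 0, so x = +5
Oxidation number: +5

+5


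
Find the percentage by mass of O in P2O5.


M(P2O5) = 2×30.97 + 5×16.0 = 141.94 g/mol
Mass of O = 5 × 16.0 = 80.00 g/mol
% O = 80.00/141.94 × 100 = 56.36%

56.36%


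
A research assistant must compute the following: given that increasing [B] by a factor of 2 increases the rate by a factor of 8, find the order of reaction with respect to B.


rate ∝ [B]^n
2^n = 8 → n = 3
Order in B: 3

3


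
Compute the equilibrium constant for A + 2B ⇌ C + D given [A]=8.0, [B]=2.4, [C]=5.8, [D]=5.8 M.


Kc = [C][D]/([A][B]^2)
= (5.8^1 × 5.8^1)/(8.0^1 × 2.4^2)
= 33.64/46.08
= 0.7300

0.7300


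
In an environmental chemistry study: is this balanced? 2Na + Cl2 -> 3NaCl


Equation: 2Na + Cl2 -> 3NaCl
Check atoms: Cl: 2≠3, Na: 2≠3
Not balanced

No, not balanced


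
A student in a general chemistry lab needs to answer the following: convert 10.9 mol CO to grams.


M(CO) = 28.01 g/mol
mass = n × M = 10.9 × 28.01 = 305.31 g

305.31 g


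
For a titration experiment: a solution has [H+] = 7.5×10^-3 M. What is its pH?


pH = -log10([H+]) = -log10(7.5×10^-3)
= 3 - log10(7.5)
= 3 - 0.88
= 2.12

2.12


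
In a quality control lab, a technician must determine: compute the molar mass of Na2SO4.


M(Na2SO4) = 2×22.99 + 1×32.07 + 4×16.0
= 45.98 + 32.07 + 64.0
= 142.05 g/mol

142.05 g/mol


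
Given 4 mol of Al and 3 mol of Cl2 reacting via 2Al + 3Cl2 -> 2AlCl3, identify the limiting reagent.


Mole ratio available / coefficient:
  Al: 4/2 = 2.000
  Cl2: 3/3 = 1.000
Smaller ratio is limiting.

Cl2


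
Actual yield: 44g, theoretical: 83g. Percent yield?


% yield = actual/theoretical × 100
= 44/83 × 100
= 53.01%

53.01%


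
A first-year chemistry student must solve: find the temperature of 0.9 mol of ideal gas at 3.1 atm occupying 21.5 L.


PV = nRT  (R = 0.08206 L·atm/(mol·K))
T = PV/(nR) = 3.1×21.5/(0.9×0.08206)
= 66.65/0.073854
= 902.46 K

902.46 K


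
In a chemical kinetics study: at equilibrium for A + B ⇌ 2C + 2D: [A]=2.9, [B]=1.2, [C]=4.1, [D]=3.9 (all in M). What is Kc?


Kc = [C]^2[D]^2/([A][B])
= (4.1^2 × 3.9^2)/(2.9^1 × 1.2^1)
= 255.6801/3.48
= 73.47

73.47


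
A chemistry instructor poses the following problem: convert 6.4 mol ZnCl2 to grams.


M(ZnCl2) = 136.28 g/mol
mass = n × M = 6.4 × 136.28 = 872.19 g

872.19 g


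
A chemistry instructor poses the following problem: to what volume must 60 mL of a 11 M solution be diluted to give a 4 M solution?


C1V1 = C2V2
11 × 60 = 4 × V2
V2 = 660/4 = 165.0 mL

165.0 mL


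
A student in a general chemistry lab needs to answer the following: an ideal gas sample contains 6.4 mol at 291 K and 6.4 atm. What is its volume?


PV = nRT  (R = 0.08206 L·atm/(mol·K))
V = nRT/P = 6.4×0.08206×291/6.4
= 23.879 L

23.879 L


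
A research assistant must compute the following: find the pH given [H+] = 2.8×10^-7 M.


pH = -log10([H+]) = -log10(2.8×10^-7)
= 7 - log10(2.8)
= 7 - 0.45
= 6.55

6.55


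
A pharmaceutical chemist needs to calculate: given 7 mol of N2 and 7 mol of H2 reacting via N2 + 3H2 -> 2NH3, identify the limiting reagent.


Mole ratio available / coefficient:
  N2: 7/1 = 7.000
  H2: 7/3 = 2.333
Smaller ratio is limiting.

H2


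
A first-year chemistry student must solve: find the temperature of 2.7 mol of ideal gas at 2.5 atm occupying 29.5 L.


PV = nRT  (R = 0.08206 L·atm/(mol·K))
T = PV/(nR) = 2.5×29.5/(2.7×0.08206)
= 73.75/0.221562
= 332.86 K

332.86 K


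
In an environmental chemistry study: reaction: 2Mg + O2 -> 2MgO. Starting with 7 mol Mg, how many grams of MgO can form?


Mole ratio MgO:Mg = 2:2
n(MgO) = 7 × 2/2 = 7.000 mol
mass = 7.000 × 40.31 = 282.17 g

282.17 g


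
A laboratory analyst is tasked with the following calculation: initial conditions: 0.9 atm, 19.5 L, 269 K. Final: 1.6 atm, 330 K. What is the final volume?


P1V1/T1 = P2V2/T2
V2 = P1V1T2/(T1P2)
= 0.9×19.5×330/(269×1.6)
= 13.456 L

13.456 L


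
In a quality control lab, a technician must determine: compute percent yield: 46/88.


% yield = actual/theoretical × 100
= 46/88 × 100
= 52.27%

52.27%


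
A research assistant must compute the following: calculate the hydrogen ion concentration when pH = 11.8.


[H+] = 10^(-pH) = 10^(-11.8)
= 1.58×10^-12 M

1.58×10^-12 M


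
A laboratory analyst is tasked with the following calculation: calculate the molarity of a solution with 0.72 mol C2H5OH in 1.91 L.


M = n/V = 0.72/1.91 = 0.377 mol/L

0.377 M


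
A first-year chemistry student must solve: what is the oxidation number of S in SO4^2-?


x + 4(-2) = -2, so x = +6
Oxidation number: +6

+6


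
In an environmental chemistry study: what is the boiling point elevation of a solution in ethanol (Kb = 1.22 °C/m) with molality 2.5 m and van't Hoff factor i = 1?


ΔTb = Kb × m × i
= 1.22 × 2.5 × 1
= 3.05 °C

3.05 °C


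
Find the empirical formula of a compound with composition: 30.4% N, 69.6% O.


Assume 100 g sample. Moles of each element:
  N: 30.4/14.01 = 2.17 mol
  O: 69.6/16.0 = 4.35 mol
Divide by smallest (2.17):
  N: 2.17/2.17 = 1.0
  O: 4.35/2.17 = 2.0
Empirical formula: NO2

NO2


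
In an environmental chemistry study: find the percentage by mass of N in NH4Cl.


M(NH4Cl) = 1×14.01 + 4×1.008 + 1×35.45 = 53.492 g/mol
Mass of N = 1 × 14.01 = 14.01 g/mol
% N = 14.01/53.492 × 100 = 26.19%

26.19%


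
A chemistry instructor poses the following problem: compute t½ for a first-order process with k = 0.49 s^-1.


t½ = ln2/k = 0.693147/(0.49 s^-1)
= 1.415 s

1.415 s


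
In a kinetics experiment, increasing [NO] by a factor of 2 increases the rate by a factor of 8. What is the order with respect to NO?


rate ∝ [NO]^n
2^n = 8 → n = 3
Order in NO: 3

3


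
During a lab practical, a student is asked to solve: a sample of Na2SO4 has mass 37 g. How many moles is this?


M(Na2SO4) = 142.05 g/mol
n = mass/M = 37/142.05 = 0.2605 mol

0.2605 mol


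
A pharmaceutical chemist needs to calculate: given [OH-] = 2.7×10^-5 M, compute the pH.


pOH = -log10([OH-]) = -log10(2.7×10^-5)
= 5 - log10(2.7) = 4.57
pH = 14 - pOH = 14 - 4.57 = 9.43

9.43


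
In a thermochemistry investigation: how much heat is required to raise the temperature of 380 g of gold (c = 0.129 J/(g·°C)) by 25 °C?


q = mcΔT = 380 × 0.129 × 25
= 1225.50 J

1225.50 J


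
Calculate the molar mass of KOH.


M(KOH) = 1×39.1 + 1×16.0 + 1×1.008
= 39.1 + 16.0 + 1.01
= 56.11 g/mol

56.11 g/mol


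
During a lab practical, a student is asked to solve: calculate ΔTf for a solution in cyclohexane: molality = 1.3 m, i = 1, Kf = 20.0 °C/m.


ΔTf = Kf × m × i
= 20.0 × 1.3 × 1
= 26.0 °C

26.0 °C


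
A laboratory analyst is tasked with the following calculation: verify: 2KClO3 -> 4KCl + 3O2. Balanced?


Equation: 2KClO3 -> 4KCl + 3O2
Check atoms: Cl: 2≠4, K: 2≠4, O: 6=6
Not balanced

No, not balanced


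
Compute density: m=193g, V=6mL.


ρ = mass/volume
= 193/6
= 32.167 g/mL

32.167 g/mL


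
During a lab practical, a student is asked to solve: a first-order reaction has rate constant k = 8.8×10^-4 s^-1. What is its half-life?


t½ = ln2/k = 0.693147/(8.8×10^-4 s^-1)
= 787.7 s

787.7 s


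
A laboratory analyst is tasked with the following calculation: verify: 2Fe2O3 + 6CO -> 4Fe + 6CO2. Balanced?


Equation: 2Fe2O3 + 6CO -> 4Fe + 6CO2
Check atoms: C: 6=6, Fe: 4=4, O: 12=12
Balanced

Yes, balanced


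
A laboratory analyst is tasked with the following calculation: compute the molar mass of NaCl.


M(NaCl) = 1×22.99 + 1×35.45
= 22.99 + 35.45
= 58.44 g/mol

58.44 g/mol


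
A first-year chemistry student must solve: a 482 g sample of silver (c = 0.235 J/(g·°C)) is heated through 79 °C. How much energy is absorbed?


q = mcΔT = 482 × 0.235 × 79
= 8948.33 J

8948.33 J


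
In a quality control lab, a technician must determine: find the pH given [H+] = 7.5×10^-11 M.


pH = -log10([H+]) = -log10(7.5×10^-11)
= 11 - log10(7.5)
= 11 - 0.88
= 10.12

10.12


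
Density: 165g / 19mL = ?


ρ = mass/volume
= 165/19
= 8.684 g/mL

8.684 g/mL


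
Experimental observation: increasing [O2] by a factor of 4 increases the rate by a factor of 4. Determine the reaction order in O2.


rate ∝ [O2]^n
4^n = 4 → n = 1
Order in O2: 1

1


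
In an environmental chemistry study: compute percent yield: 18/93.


% yield = actual/theoretical × 100
= 18/93 × 100
= 19.35%

19.35%


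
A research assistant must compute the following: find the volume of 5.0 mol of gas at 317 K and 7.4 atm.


PV = nRT  (R = 0.08206 L·atm/(mol·K))
V = nRT/P = 5.0×0.08206×317/7.4
= 17.576 L

17.576 L


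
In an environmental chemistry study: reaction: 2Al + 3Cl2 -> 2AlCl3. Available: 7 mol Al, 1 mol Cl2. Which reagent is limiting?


Mole ratio available / coefficient:
  Al: 7/2 = 3.500
  Cl2: 1/3 = 0.333
Smaller ratio is limiting.

Cl2


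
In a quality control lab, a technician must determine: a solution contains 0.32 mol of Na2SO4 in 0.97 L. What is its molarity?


M = n/V = 0.32/0.97 = 0.330 mol/L

0.330 M


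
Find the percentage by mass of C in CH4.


M(CH4) = 1×12.01 + 4×1.008 = 16.042 g/mol
Mass of C = 1 × 12.01 = 12.01 g/mol
% C = 12.01/16.042 × 100 = 74.87%

74.87%


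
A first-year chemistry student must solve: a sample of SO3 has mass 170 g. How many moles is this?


M(SO3) = 80.07 g/mol
n = mass/M = 170/80.07 = 2.1231 mol

2.1231 mol


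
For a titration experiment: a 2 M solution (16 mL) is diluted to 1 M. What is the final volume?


C1V1 = C2V2
2 × 16 = 1 × V2
V2 = 32/1 = 32.0 mL

32.0 mL


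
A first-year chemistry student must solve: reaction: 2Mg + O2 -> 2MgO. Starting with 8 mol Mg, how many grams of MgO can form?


Mole ratio MgO:Mg = 2:2
n(MgO) = 8 × 2/2 = 8.000 mol
mass = 8.000 × 40.31 = 322.48 g

322.48 g


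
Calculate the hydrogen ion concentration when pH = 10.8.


[H+] = 10^(-pH) = 10^(-10.8)
= 1.58×10^-11 M

1.58×10^-11 M


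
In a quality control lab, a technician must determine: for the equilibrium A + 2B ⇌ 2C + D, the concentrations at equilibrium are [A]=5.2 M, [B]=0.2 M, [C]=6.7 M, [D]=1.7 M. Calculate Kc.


Kc = [C]^2[D]/([A][B]^2)
= (6.7^2 × 1.7^1)/(5.2^1 × 0.2^2)
= 76.313/0.208
= 366.9

366.9


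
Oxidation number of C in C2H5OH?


2x + 6(+1) + (-2) = 0, so x = -2
Oxidation number: -2

-2


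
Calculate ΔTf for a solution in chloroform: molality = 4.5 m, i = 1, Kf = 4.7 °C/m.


ΔTf = Kf × m × i
= 4.7 × 4.5 × 1
= 21.15 °C

21.15 °C


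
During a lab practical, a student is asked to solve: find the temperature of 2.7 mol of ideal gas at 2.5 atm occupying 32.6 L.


PV = nRT  (R = 0.08206 L·atm/(mol·K))
T = PV/(nR) = 2.5×32.6/(2.7×0.08206)
= 81.50/0.221562
= 367.84 K

367.84 K


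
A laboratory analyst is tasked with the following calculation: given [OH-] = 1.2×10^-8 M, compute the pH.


pOH = -log10([OH-]) = -log10(1.2×10^-8)
= 8 - log10(1.2) = 7.92
pH = 14 - pOH = 14 - 7.92 = 6.08

6.08


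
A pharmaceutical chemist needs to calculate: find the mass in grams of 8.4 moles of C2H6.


M(C2H6) = 30.07 g/mol
mass = n × M = 8.4 × 30.07 = 252.59 g

252.59 g


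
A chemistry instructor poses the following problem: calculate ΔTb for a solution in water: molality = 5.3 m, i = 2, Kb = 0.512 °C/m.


ΔTb = Kb × m × i
= 0.512 × 5.3 × 2
= 5.4272 °C

5.4272 °C


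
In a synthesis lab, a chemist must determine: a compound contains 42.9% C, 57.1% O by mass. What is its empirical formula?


Assume 100 g sample. Moles of each element:
  C: 42.9/12.01 = 3.572 mol
  O: 57.1/16.0 = 3.569 mol
Divide by smallest (3.569):
  C: 3.572/3.569 = 1.0
  O: 3.569/3.569 = 1.0
Empirical formula: CO

CO


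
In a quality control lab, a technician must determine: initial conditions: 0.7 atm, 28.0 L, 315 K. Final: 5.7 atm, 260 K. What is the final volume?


P1V1/T1 = P2V2/T2
V2 = P1V1T2/(T1P2)
= 0.7×28.0×260/(315×5.7)
= 2.838 L

2.838 L


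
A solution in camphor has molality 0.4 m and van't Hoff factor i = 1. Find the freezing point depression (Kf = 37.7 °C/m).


ΔTf = Kf × m × i
= 37.7 × 0.4 × 1
= 15.08 °C

15.08 °C


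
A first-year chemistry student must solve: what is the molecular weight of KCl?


M(KCl) = 1×39.1 + 1×35.45
= 39.1 + 35.45
= 74.55 g/mol

74.55 g/mol


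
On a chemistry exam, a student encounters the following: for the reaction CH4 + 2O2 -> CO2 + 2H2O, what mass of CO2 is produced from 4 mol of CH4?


Mole ratio CO2:CH4 = 1:1
n(CO2) = 4 × 1/1 = 4.000 mol
mass = 4.000 × 44.01 = 176.04 g

176.04 g


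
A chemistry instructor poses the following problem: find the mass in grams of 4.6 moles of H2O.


M(H2O) = 18.02 g/mol
mass = n × M = 4.6 × 18.02 = 82.89 g

82.89 g


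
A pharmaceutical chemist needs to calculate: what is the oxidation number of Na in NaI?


Group 1 metal: +1
Oxidation number: +1

+1


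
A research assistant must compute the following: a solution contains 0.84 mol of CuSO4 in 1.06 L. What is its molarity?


M = n/V = 0.84/1.06 = 0.792 mol/L

0.792 M


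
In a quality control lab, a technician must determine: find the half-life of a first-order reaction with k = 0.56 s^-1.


t½ = ln2/k = 0.693147/(0.56 s^-1)
= 1.238 s

1.238 s


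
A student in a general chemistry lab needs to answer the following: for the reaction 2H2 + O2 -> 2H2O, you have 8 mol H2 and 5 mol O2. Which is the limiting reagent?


Mole ratio available / coefficient:
  H2: 8/2 = 4.000
  O2: 5/1 = 5.000
Smaller ratio is limiting.

H2


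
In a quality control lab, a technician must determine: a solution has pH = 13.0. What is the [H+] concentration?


[H+] = 10^(-pH) = 10^(-13.0)
= 1.0×10^-13 M

1.0×10^-13 M


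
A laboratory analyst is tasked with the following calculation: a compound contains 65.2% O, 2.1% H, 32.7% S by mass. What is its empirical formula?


Assume 100 g sample. Moles of each element:
  O: 65.2/16.0 = 4.075 mol
  H: 2.1/1.008 = 2.083 mol
  S: 32.7/32.07 = 1.02 mol
Divide by smallest (1.02):
  O: 4.075/1.02 = 4.0
  H: 2.083/1.02 = 2.04
  S: 1.02/1.02 = 1.0
Empirical formula: H2SO4

H2SO4


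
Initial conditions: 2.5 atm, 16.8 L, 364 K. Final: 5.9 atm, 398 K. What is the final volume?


P1V1/T1 = P2V2/T2
V2 = P1V1T2/(T1P2)
= 2.5×16.8×398/(364×5.9)
= 7.784 L

7.784 L


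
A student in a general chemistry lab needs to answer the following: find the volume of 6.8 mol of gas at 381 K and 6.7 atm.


PV = nRT  (R = 0.08206 L·atm/(mol·K))
V = nRT/P = 6.8×0.08206×381/6.7
= 31.731 L

31.731 L


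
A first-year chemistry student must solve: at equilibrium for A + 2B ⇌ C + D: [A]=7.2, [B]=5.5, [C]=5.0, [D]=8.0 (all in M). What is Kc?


Kc = [C][D]/([A][B]^2)
= (5.0^1 × 8.0^1)/(7.2^1 × 5.5^2)
= 40/217.8
= 0.1837

0.1837


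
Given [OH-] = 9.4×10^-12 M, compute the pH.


pOH = -log10([OH-]) = -log10(9.4×10^-12)
= 12 - log10(9.4) = 11.03
pH = 14 - pOH = 14 - 11.03 = 2.97

2.97


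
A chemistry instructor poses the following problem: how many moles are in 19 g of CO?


M(CO) = 28.01 g/mol
n = mass/M = 19/28.01 = 0.6783 mol

0.6783 mol


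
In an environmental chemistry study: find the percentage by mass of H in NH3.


M(NH3) = 1×14.01 + 3×1.008 = 17.034 g/mol
Mass of H = 3 × 1.008 = 3.024 g/mol
% H = 3.024/17.034 × 100 = 17.75%

17.75%


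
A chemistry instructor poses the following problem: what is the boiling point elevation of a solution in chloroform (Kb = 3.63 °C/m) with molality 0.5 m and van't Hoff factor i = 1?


ΔTb = Kb × m × i
= 3.63 × 0.5 × 1
= 1.815 °C

1.815 °C


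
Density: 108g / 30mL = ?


ρ = mass/volume
= 108/30
= 3.6 g/mL

3.6 g/mL


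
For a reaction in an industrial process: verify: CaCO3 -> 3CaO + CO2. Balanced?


Equation: CaCO3 -> 3CaO + CO2
Check atoms: C: 1=1, Ca: 1≠3, O: 3≠5
Not balanced

No, not balanced


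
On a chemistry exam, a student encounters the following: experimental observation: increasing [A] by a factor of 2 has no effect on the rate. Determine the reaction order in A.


rate ∝ [A]^n
rate ∝ [A]^0
Order in A: 0

0


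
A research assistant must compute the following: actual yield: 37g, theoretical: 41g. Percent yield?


% yield = actual/theoretical × 100
= 37/41 × 100
= 90.24%

90.24%


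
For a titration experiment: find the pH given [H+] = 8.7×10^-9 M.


pH = -log10([H+]) = -log10(8.7×10^-9)
= 9 - log10(8.7)
= 9 - 0.94
= 8.06

8.06


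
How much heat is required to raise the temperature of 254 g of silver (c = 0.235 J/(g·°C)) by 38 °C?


q = mcΔT = 254 × 0.235 × 38
= 2268.22 J

2268.22 J


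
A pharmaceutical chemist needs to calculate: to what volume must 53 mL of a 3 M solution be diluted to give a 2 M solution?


C1V1 = C2V2
3 × 53 = 2 × V2
V2 = 159/2 = 79.5 mL

79.5 mL


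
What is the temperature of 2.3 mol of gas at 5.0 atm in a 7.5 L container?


PV = nRT  (R = 0.08206 L·atm/(mol·K))
T = PV/(nR) = 5.0×7.5/(2.3×0.08206)
= 37.50/0.188738
= 198.69 K

198.69 K


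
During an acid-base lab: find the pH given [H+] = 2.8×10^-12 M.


pH = -log10([H+]) = -log10(2.8×10^-12)
= 12 - log10(2.8)
= 12 - 0.45
= 11.55

11.55


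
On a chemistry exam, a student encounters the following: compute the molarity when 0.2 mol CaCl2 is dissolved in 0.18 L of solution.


M = n/V = 0.2/0.18 = 1.111 mol/L

1.111 M


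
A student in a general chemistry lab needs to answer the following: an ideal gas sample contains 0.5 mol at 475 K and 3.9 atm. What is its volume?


PV = nRT  (R = 0.08206 L·atm/(mol·K))
V = nRT/P = 0.5×0.08206×475/3.9
= 4.997 L

4.997 L


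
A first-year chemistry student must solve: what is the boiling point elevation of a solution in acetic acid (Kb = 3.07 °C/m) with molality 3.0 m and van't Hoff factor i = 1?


ΔTb = Kb × m × i
= 3.07 × 3.0 × 1
= 9.21 °C

9.21 °C


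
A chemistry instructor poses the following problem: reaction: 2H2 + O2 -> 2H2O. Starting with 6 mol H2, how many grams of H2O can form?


Mole ratio H2O:H2 = 2:2
n(H2O) = 6 × 2/2 = 6.000 mol
mass = 6.000 × 18.02 = 108.12 g

108.12 g


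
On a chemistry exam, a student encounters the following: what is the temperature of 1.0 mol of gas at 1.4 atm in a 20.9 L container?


PV = nRT  (R = 0.08206 L·atm/(mol·K))
T = PV/(nR) = 1.4×20.9/(1.0×0.08206)
= 29.26/0.082060
= 356.57 K

356.57 K


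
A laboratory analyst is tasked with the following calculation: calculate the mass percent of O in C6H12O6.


M(C6H12O6) = 6×12.01 + 12×1.008 + 6×16.0 = 180.156 g/mol
Mass of O = 6 × 16.0 = 96.00 g/mol
% O = 96.00/180.156 × 100 = 53.29%

53.29%


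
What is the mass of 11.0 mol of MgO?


M(MgO) = 40.31 g/mol
mass = n × M = 11.0 × 40.31 = 443.41 g

443.41 g


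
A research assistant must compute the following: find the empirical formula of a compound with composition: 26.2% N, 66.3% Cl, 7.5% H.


Assume 100 g sample. Moles of each element:
  N: 26.2/14.01 = 1.87 mol
  Cl: 66.3/35.45 = 1.87 mol
  H: 7.5/1.008 = 7.44 mol
Divide by smallest (1.87):
  N: 1.87/1.87 = 1.0
  Cl: 1.87/1.87 = 1.0
  H: 7.44/1.87 = 3.98
Empirical formula: NH4Cl

NH4Cl


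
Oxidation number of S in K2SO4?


2(+1) + x + 4(-2) = 0, so x = +6
Oxidation number: +6

+6


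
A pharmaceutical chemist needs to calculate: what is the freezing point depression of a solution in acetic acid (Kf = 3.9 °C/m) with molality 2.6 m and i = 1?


ΔTf = Kf × m × i
= 3.9 × 2.6 × 1
= 10.14 °C

10.14 °C


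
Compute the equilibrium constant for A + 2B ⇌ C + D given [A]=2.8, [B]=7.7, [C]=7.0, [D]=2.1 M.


Kc = [C][D]/([A][B]^2)
= (7.0^1 × 2.1^1)/(2.8^1 × 7.7^2)
= 14.7/166.012
= 0.08855

0.08855


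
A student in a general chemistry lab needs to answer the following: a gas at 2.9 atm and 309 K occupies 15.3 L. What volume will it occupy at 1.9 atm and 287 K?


P1V1/T1 = P2V2/T2
V2 = P1V1T2/(T1P2)
= 2.9×15.3×287/(309×1.9)
= 21.69 L

21.69 L


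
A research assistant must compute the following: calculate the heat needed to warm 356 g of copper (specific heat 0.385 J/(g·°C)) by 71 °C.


q = mcΔT = 356 × 0.385 × 71
= 9731.26 J

9731.26 J


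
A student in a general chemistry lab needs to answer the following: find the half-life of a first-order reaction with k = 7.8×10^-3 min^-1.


t½ = ln2/k = 0.693147/(7.8×10^-3 min^-1)
= 88.87 min

88.87 min


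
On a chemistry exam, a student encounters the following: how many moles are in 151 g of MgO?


M(MgO) = 40.31 g/mol
n = mass/M = 151/40.31 = 3.746 mol

3.746 mol


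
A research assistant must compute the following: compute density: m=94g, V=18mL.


ρ = mass/volume
= 94/18
= 5.222 g/mL

5.222 g/mL


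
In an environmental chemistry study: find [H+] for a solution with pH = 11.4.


[H+] = 10^(-pH) = 10^(-11.4)
= 3.98×10^-12 M

3.98×10^-12 M


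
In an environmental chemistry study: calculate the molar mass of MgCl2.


M(MgCl2) = 1×24.31 + 2×35.45
= 24.31 + 70.9
= 95.21 g/mol

95.21 g/mol
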